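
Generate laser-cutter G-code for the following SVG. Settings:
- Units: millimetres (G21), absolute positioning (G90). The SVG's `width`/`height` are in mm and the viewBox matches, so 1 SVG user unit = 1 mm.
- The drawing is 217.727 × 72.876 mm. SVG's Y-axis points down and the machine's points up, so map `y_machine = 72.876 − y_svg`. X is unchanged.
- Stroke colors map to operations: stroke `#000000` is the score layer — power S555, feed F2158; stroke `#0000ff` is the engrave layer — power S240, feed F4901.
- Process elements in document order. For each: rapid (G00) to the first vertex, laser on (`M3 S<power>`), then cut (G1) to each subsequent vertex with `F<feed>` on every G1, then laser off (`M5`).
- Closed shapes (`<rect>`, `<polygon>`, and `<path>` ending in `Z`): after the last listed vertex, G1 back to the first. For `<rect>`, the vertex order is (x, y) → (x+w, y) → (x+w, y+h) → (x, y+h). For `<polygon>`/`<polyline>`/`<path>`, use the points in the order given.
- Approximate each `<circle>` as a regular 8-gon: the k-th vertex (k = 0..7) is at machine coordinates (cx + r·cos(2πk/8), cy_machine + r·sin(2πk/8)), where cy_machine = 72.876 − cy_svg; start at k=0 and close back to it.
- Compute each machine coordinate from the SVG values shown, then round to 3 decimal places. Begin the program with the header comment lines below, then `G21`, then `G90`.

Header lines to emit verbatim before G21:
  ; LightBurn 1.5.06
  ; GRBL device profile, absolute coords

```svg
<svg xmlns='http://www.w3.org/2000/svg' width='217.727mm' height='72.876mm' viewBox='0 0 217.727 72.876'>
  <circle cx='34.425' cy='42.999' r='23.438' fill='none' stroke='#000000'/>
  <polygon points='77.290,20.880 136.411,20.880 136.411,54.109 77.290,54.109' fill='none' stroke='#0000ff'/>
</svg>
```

Since the viewBox matches the mm dimensions, user units are millimetres directly. The only transform is the Y-flip y_m = 72.876 − y_svg.

Shape 1 is a circle drawn with `<circle>`. Its stroke #000000 means score at S555, F2158. After flipping Y the toolpath is (57.863,29.877) → (50.998,46.450) → (34.425,53.315) → (17.852,46.450) → (10.987,29.877) → (17.852,13.304) → (34.425,6.439) → (50.998,13.304) → (57.863,29.877), returning to the start.

Shape 2 is a rectangle drawn with `<polygon>`. Its stroke #0000ff means engrave at S240, F4901. After flipping Y the toolpath is (77.290,51.996) → (136.411,51.996) → (136.411,18.767) → (77.290,18.767) → (77.290,51.996), returning to the start.

; LightBurn 1.5.06
; GRBL device profile, absolute coords
G21
G90
G00 X57.863 Y29.877
M3 S555
G1 X50.998 Y46.450 F2158
G1 X34.425 Y53.315 F2158
G1 X17.852 Y46.450 F2158
G1 X10.987 Y29.877 F2158
G1 X17.852 Y13.304 F2158
G1 X34.425 Y6.439 F2158
G1 X50.998 Y13.304 F2158
G1 X57.863 Y29.877 F2158
M5
G00 X77.290 Y51.996
M3 S240
G1 X136.411 Y51.996 F4901
G1 X136.411 Y18.767 F4901
G1 X77.290 Y18.767 F4901
G1 X77.290 Y51.996 F4901
M5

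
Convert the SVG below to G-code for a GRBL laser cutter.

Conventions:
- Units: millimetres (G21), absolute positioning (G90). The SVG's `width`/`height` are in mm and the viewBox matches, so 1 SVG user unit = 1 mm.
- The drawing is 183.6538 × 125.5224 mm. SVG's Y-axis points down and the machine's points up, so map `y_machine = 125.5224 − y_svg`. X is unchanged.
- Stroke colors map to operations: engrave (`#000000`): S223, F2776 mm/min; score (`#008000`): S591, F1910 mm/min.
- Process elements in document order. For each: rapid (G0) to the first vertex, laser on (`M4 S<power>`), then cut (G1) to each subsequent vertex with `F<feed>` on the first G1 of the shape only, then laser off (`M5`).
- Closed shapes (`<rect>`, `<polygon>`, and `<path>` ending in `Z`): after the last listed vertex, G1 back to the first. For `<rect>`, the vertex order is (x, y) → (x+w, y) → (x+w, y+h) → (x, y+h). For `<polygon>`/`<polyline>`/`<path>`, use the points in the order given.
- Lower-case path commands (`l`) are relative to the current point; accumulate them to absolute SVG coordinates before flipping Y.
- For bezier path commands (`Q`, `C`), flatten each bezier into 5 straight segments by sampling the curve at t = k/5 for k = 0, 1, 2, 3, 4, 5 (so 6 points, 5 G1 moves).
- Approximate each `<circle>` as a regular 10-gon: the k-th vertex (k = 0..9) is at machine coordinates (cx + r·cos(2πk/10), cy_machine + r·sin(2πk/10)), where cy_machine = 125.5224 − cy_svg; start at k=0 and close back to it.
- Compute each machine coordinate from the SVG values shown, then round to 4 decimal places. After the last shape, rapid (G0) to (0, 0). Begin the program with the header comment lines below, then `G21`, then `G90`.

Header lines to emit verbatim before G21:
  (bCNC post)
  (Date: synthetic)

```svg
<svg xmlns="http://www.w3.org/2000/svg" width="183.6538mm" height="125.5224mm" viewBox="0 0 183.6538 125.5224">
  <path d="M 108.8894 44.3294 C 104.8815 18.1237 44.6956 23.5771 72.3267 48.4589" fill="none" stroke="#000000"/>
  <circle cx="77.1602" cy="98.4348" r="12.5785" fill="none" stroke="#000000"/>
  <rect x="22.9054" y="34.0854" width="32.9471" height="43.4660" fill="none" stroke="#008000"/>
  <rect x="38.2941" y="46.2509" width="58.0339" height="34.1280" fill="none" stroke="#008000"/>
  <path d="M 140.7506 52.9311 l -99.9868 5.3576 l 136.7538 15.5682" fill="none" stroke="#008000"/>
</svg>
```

(bCNC post)
(Date: synthetic)
G21
G90
G0 X108.8894 Y81.1930
M4 S223
G1 X100.8953 Y93.2152 F2776
G1 X86.3302 Y98.2262
G1 X72.1059 Y96.8133
G1 X65.1341 Y89.5633
G1 X72.3267 Y77.0635
M5
G0 X89.7387 Y27.0876
M4 S223
G1 X87.3364 Y34.4811 F2776
G1 X81.0472 Y39.0505
G1 X73.2732 Y39.0505
G1 X66.9840 Y34.4811
G1 X64.5817 Y27.0876
G1 X66.9840 Y19.6941
G1 X73.2732 Y15.1247
G1 X81.0472 Y15.1247
G1 X87.3364 Y19.6941
G1 X89.7387 Y27.0876
M5
G0 X22.9054 Y91.4370
M4 S591
G1 X55.8525 Y91.4370 F1910
G1 X55.8525 Y47.9710
G1 X22.9054 Y47.9710
G1 X22.9054 Y91.4370
M5
G0 X38.2941 Y79.2715
M4 S591
G1 X96.3280 Y79.2715 F1910
G1 X96.3280 Y45.1435
G1 X38.2941 Y45.1435
G1 X38.2941 Y79.2715
M5
G0 X140.7506 Y72.5913
M4 S591
G1 X40.7638 Y67.2337 F1910
G1 X177.5176 Y51.6655
M5
G0 X0.0000 Y0.0000

viewBox `0 0 183.6538 125.5224` with mm width/height → 1 unit = 1 mm. Flip: y_m = 125.5224 − y_svg.

**Shape 1** — `<path>` cubic bezier, stroke `#000000` → engrave (S223, F2776). Control points (SVG): P0=(108.8894,44.3294), P1=(104.8815,18.1237), P2=(44.6956,23.5771), P3=(72.3267,48.4589); sampled at t=k/5. Machine vertices: (108.8894,81.1930) → (100.8953,93.2152) → (86.3302,98.2262) → (72.1059,96.8133) → (65.1341,89.5633) → (72.3267,77.0635). Open path.

**Shape 2** — `<circle>` circle, stroke `#000000` → engrave (S223, F2776). Machine vertices: (89.7387,27.0876) → (87.3364,34.4811) → (81.0472,39.0505) → (73.2732,39.0505) → (66.9840,34.4811) → (64.5817,27.0876) → (66.9840,19.6941) → (73.2732,15.1247) → (81.0472,15.1247) → (87.3364,19.6941) → (89.7387,27.0876). Closed: final G1 returns to the first vertex.

**Shape 3** — `<rect>` rectangle, stroke `#008000` → score (S591, F1910). Machine vertices: (22.9054,91.4370) → (55.8525,91.4370) → (55.8525,47.9710) → (22.9054,47.9710) → (22.9054,91.4370). Closed: final G1 returns to the first vertex.

**Shape 4** — `<rect>` rectangle, stroke `#008000` → score (S591, F1910). Machine vertices: (38.2941,79.2715) → (96.3280,79.2715) → (96.3280,45.1435) → (38.2941,45.1435) → (38.2941,79.2715). Closed: final G1 returns to the first vertex.

**Shape 5** — `<path>` open polyline, stroke `#008000` → score (S591, F1910). Machine vertices: (140.7506,72.5913) → (40.7638,67.2337) → (177.5176,51.6655). Open path.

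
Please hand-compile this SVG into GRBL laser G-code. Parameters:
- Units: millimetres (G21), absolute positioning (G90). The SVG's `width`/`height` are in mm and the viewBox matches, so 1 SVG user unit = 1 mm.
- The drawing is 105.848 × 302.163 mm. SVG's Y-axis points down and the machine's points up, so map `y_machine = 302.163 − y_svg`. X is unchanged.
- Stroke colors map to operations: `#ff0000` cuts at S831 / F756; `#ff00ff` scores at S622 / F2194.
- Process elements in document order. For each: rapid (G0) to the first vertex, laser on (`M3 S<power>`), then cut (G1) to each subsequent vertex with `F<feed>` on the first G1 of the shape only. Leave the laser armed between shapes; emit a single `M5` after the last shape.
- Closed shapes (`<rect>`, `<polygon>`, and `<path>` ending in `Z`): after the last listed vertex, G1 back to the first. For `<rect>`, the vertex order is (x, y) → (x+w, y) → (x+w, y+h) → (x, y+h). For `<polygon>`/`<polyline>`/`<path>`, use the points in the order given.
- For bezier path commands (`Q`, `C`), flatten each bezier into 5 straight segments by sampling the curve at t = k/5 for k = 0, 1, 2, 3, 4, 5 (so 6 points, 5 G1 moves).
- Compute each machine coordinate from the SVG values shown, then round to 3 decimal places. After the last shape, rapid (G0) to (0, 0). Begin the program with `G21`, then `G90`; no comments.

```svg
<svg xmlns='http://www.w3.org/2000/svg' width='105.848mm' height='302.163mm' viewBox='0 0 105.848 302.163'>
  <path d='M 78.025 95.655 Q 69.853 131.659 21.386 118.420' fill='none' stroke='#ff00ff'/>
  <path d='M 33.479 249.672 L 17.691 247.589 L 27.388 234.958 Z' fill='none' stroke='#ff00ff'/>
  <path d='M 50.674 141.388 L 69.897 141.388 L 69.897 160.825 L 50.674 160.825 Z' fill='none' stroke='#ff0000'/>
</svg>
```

viewBox `0 0 105.848 302.163` with mm width/height → 1 unit = 1 mm. Flip: y_m = 302.163 − y_svg.

**Shape 1** — `<path>` quadratic bezier, stroke `#ff00ff` → score (S622, F2194). Control points (SVG): P0=(78.025,95.655), P1=(69.853,131.659), P2=(21.386,118.420); sampled at t=k/5. Machine vertices: (78.025,206.508) → (73.144,194.076) → (65.040,185.584) → (53.712,181.031) → (39.161,180.417) → (21.386,183.743). Open path.

**Shape 2** — `<path>` regular polygon, stroke `#ff00ff` → score (S622, F2194). Machine vertices: (33.479,52.491) → (17.691,54.574) → (27.388,67.205) → (33.479,52.491). Closed: final G1 returns to the first vertex.

**Shape 3** — `<path>` rectangle, stroke `#ff0000` → cut (S831, F756). Machine vertices: (50.674,160.775) → (69.897,160.775) → (69.897,141.338) → (50.674,141.338) → (50.674,160.775). Closed: final G1 returns to the first vertex.

G21
G90
G0 X78.025 Y206.508
M3 S622
G1 X73.144 Y194.076 F2194
G1 X65.040 Y185.584
G1 X53.712 Y181.031
G1 X39.161 Y180.417
G1 X21.386 Y183.743
G0 X33.479 Y52.491
M3 S622
G1 X17.691 Y54.574 F2194
G1 X27.388 Y67.205
G1 X33.479 Y52.491
G0 X50.674 Y160.775
M3 S831
G1 X69.897 Y160.775 F756
G1 X69.897 Y141.338
G1 X50.674 Y141.338
G1 X50.674 Y160.775
M5
G0 X0.000 Y0.000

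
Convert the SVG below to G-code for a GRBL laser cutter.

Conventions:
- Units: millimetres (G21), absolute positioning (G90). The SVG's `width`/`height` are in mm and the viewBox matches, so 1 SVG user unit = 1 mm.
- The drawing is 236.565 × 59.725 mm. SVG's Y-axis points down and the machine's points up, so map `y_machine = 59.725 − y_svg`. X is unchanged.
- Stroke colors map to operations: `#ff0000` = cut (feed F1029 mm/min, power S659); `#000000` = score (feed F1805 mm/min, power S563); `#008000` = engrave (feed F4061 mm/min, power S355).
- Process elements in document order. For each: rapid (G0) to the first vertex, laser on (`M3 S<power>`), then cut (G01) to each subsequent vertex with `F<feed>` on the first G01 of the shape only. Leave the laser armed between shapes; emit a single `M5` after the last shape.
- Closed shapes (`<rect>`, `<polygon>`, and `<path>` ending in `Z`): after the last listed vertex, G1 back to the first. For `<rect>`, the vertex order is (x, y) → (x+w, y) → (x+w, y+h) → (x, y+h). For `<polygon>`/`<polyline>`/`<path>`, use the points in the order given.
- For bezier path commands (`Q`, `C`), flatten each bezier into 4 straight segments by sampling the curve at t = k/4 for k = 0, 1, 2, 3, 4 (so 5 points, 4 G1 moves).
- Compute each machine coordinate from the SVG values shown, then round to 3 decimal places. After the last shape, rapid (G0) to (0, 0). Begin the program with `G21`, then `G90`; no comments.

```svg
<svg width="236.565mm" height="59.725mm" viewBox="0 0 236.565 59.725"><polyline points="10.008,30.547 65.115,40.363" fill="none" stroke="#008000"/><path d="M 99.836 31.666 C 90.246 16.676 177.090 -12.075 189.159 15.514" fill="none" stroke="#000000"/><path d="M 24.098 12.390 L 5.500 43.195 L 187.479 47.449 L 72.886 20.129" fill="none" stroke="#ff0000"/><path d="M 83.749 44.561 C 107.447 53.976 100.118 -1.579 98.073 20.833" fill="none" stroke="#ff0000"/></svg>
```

viewBox `0 0 236.565 59.725` with mm width/height → 1 unit = 1 mm. Flip: y_m = 59.725 − y_svg.

**Shape 1** — `<polyline>` line segment, stroke `#008000` → engrave (S355, F4061). Machine vertices: (10.008,29.178) → (65.115,19.362). Open path.

**Shape 2** — `<path>` cubic bezier, stroke `#000000` → score (S563, F1805). Control points (SVG): P0=(99.836,31.666), P1=(90.246,16.676), P2=(177.090,-12.075), P3=(189.159,15.514); sampled at t=k/4. Machine vertices: (99.836,28.059) → (108.050,40.786) → (136.375,52.102) → (168.762,55.434) → (189.159,44.211). Open path.

**Shape 3** — `<path>` open polyline, stroke `#ff0000` → cut (S659, F1029). Machine vertices: (24.098,47.335) → (5.500,16.530) → (187.479,12.276) → (72.886,39.596). Open path.

**Shape 4** — `<path>` cubic bezier, stroke `#ff0000` → cut (S659, F1029). Control points (SVG): P0=(83.749,44.561), P1=(107.447,53.976), P2=(100.118,-1.579), P3=(98.073,20.833); sampled at t=k/4. Machine vertices: (83.749,15.164) → (96.272,18.051) → (100.565,31.902) → (100.030,43.316) → (98.073,38.892). Open path.

G21
G90
G0 X10.008 Y29.178
M3 S355
G01 X65.115 Y19.362 F4061
G0 X99.836 Y28.059
M3 S563
G01 X108.050 Y40.786 F1805
G01 X136.375 Y52.102
G01 X168.762 Y55.434
G01 X189.159 Y44.211
G0 X24.098 Y47.335
M3 S659
G01 X5.500 Y16.530 F1029
G01 X187.479 Y12.276
G01 X72.886 Y39.596
G0 X83.749 Y15.164
M3 S659
G01 X96.272 Y18.051 F1029
G01 X100.565 Y31.902
G01 X100.030 Y43.316
G01 X98.073 Y38.892
M5
G0 X0.000 Y0.000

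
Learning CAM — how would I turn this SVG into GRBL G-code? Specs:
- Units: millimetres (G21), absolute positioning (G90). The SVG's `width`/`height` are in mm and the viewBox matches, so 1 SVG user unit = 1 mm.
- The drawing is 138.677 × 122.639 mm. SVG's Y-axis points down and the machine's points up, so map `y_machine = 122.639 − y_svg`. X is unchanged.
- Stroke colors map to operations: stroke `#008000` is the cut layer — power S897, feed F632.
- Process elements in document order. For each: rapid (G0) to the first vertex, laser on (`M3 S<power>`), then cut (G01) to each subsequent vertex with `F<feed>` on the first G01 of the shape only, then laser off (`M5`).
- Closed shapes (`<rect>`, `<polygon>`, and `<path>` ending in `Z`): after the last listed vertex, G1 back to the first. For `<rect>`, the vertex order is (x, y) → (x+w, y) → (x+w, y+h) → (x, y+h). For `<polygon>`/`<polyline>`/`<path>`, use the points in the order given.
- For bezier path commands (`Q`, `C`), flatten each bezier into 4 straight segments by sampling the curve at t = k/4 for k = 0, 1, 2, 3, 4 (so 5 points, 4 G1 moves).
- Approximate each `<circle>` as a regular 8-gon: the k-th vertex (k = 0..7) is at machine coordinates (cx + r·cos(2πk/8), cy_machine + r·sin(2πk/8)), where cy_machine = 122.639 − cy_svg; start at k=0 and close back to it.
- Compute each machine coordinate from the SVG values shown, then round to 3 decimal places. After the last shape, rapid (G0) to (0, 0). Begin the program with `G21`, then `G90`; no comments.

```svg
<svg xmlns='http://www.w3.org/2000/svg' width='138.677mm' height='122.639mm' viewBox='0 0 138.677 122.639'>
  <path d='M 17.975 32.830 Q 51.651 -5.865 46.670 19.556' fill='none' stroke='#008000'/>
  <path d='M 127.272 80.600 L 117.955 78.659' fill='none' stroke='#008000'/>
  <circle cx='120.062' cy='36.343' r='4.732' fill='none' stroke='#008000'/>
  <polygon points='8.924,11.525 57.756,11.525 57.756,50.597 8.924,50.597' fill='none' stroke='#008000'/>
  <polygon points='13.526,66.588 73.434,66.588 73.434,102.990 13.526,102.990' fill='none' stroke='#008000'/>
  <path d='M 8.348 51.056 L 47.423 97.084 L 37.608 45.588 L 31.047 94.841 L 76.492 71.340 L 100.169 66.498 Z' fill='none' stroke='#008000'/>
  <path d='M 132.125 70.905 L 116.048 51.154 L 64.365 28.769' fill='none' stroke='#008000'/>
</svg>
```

Since the viewBox matches the mm dimensions, user units are millimetres directly. The only transform is the Y-flip y_m = 122.639 − y_svg.

Shape 1 is a quadratic bezier drawn with `<path>`. Its stroke #008000 means cut at S897, F632. After flipping Y the toolpath is (17.975,89.809) → (32.397,105.149) → (41.987,112.475) → (46.744,111.786) → (46.670,103.083).

Shape 2 is a line segment drawn with `<path>`. Its stroke #008000 means cut at S897, F632. After flipping Y the toolpath is (127.272,42.039) → (117.955,43.980).

Shape 3 is a circle drawn with `<circle>`. Its stroke #008000 means cut at S897, F632. After flipping Y the toolpath is (124.794,86.296) → (123.408,89.642) → (120.062,91.028) → (116.716,89.642) → (115.330,86.296) → (116.716,82.950) → (120.062,81.564) → (123.408,82.950) → (124.794,86.296), returning to the start.

Shape 4 is a rectangle drawn with `<polygon>`. Its stroke #008000 means cut at S897, F632. After flipping Y the toolpath is (8.924,111.114) → (57.756,111.114) → (57.756,72.042) → (8.924,72.042) → (8.924,111.114), returning to the start.

Shape 5 is a rectangle drawn with `<polygon>`. Its stroke #008000 means cut at S897, F632. After flipping Y the toolpath is (13.526,56.051) → (73.434,56.051) → (73.434,19.649) → (13.526,19.649) → (13.526,56.051), returning to the start.

Shape 6 is a closed polygon drawn with `<path>`. Its stroke #008000 means cut at S897, F632. After flipping Y the toolpath is (8.348,71.583) → (47.423,25.555) → (37.608,77.051) → (31.047,27.798) → (76.492,51.299) → (100.169,56.141) → (8.348,71.583), returning to the start.

Shape 7 is a open polyline drawn with `<path>`. Its stroke #008000 means cut at S897, F632. After flipping Y the toolpath is (132.125,51.734) → (116.048,71.485) → (64.365,93.870).

G21
G90
G0 X17.975 Y89.809
M3 S897
G01 X32.397 Y105.149 F632
G01 X41.987 Y112.475
G01 X46.744 Y111.786
G01 X46.670 Y103.083
M5
G0 X127.272 Y42.039
M3 S897
G01 X117.955 Y43.980 F632
M5
G0 X124.794 Y86.296
M3 S897
G01 X123.408 Y89.642 F632
G01 X120.062 Y91.028
G01 X116.716 Y89.642
G01 X115.330 Y86.296
G01 X116.716 Y82.950
G01 X120.062 Y81.564
G01 X123.408 Y82.950
G01 X124.794 Y86.296
M5
G0 X8.924 Y111.114
M3 S897
G01 X57.756 Y111.114 F632
G01 X57.756 Y72.042
G01 X8.924 Y72.042
G01 X8.924 Y111.114
M5
G0 X13.526 Y56.051
M3 S897
G01 X73.434 Y56.051 F632
G01 X73.434 Y19.649
G01 X13.526 Y19.649
G01 X13.526 Y56.051
M5
G0 X8.348 Y71.583
M3 S897
G01 X47.423 Y25.555 F632
G01 X37.608 Y77.051
G01 X31.047 Y27.798
G01 X76.492 Y51.299
G01 X100.169 Y56.141
G01 X8.348 Y71.583
M5
G0 X132.125 Y51.734
M3 S897
G01 X116.048 Y71.485 F632
G01 X64.365 Y93.870
M5
G0 X0.000 Y0.000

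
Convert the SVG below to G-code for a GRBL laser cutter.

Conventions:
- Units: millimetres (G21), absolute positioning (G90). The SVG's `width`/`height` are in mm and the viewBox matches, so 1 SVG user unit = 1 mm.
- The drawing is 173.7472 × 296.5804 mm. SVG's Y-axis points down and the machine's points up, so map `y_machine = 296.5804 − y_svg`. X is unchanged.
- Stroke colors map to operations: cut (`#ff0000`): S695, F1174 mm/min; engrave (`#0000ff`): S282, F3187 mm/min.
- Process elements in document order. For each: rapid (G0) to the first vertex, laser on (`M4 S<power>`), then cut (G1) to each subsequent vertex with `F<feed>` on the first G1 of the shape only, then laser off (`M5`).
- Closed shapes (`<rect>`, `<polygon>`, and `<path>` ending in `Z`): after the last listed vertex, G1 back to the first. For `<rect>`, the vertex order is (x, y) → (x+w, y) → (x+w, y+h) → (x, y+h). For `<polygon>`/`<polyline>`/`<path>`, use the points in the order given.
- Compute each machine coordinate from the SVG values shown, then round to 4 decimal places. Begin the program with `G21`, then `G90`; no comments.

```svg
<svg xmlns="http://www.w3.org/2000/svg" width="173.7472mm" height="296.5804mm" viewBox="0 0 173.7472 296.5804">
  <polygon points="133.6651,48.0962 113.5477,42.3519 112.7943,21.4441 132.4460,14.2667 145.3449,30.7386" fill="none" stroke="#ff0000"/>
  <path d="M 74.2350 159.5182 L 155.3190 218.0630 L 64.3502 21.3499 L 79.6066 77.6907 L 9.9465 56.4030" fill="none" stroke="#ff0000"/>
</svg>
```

viewBox `0 0 173.7472 296.5804` with mm width/height → 1 unit = 1 mm. Flip: y_m = 296.5804 − y_svg.

**Shape 1** — `<polygon>` regular polygon, stroke `#ff0000` → cut (S695, F1174). Machine vertices: (133.6651,248.4842) → (113.5477,254.2285) → (112.7943,275.1363) → (132.4460,282.3137) → (145.3449,265.8418) → (133.6651,248.4842). Closed: final G1 returns to the first vertex.

**Shape 2** — `<path>` open polyline, stroke `#ff0000` → cut (S695, F1174). Machine vertices: (74.2350,137.0622) → (155.3190,78.5174) → (64.3502,275.2305) → (79.6066,218.8897) → (9.9465,240.1774). Open path.

G21
G90
G0 X133.6651 Y248.4842
M4 S695
G1 X113.5477 Y254.2285 F1174
G1 X112.7943 Y275.1363
G1 X132.4460 Y282.3137
G1 X145.3449 Y265.8418
G1 X133.6651 Y248.4842
M5
G0 X74.2350 Y137.0622
M4 S695
G1 X155.3190 Y78.5174 F1174
G1 X64.3502 Y275.2305
G1 X79.6066 Y218.8897
G1 X9.9465 Y240.1774
M5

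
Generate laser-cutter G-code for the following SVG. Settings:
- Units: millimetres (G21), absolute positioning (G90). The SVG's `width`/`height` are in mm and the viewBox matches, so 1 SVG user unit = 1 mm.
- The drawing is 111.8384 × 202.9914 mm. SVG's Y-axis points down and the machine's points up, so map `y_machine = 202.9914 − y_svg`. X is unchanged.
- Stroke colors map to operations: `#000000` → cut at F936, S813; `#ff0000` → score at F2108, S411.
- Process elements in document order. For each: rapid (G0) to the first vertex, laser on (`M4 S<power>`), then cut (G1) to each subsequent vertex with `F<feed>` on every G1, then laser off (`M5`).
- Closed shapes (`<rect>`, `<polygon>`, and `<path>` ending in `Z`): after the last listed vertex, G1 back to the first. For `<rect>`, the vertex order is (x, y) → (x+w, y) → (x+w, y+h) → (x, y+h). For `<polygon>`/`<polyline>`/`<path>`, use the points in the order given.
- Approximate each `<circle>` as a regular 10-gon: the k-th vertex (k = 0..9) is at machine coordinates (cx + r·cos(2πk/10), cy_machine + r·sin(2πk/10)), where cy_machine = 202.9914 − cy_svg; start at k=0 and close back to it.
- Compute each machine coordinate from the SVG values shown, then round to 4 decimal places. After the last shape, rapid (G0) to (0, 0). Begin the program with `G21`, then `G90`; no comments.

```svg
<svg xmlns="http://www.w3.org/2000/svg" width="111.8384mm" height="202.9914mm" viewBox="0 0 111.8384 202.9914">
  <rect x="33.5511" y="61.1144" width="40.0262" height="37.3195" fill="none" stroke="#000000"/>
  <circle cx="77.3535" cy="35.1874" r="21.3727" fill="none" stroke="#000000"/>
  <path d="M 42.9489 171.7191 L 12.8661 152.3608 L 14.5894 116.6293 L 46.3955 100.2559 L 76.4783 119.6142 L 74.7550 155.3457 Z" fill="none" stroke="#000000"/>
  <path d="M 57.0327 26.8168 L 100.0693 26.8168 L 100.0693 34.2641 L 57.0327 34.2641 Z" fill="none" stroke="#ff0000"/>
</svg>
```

G21
G90
G0 X33.5511 Y141.8770
M4 S813
G1 X73.5773 Y141.8770 F936
G1 X73.5773 Y104.5575 F936
G1 X33.5511 Y104.5575 F936
G1 X33.5511 Y141.8770 F936
M5
G0 X98.7262 Y167.8040
M4 S813
G1 X94.6444 Y180.3666 F936
G1 X83.9580 Y188.1306 F936
G1 X70.7490 Y188.1306 F936
G1 X60.0626 Y180.3666 F936
G1 X55.9808 Y167.8040 F936
G1 X60.0626 Y155.2414 F936
G1 X70.7490 Y147.4774 F936
G1 X83.9580 Y147.4774 F936
G1 X94.6444 Y155.2414 F936
G1 X98.7262 Y167.8040 F936
M5
G0 X42.9489 Y31.2723
M4 S813
G1 X12.8661 Y50.6306 F936
G1 X14.5894 Y86.3621 F936
G1 X46.3955 Y102.7355 F936
G1 X76.4783 Y83.3772 F936
G1 X74.7550 Y47.6457 F936
G1 X42.9489 Y31.2723 F936
M5
G0 X57.0327 Y176.1746
M4 S411
G1 X100.0693 Y176.1746 F2108
G1 X100.0693 Y168.7273 F2108
G1 X57.0327 Y168.7273 F2108
G1 X57.0327 Y176.1746 F2108
M5
G0 X0.0000 Y0.0000

viewBox `0 0 111.8384 202.9914` with mm width/height → 1 unit = 1 mm. Flip: y_m = 202.9914 − y_svg.

**Shape 1** — `<rect>` rectangle, stroke `#000000` → cut (S813, F936). Machine vertices: (33.5511,141.8770) → (73.5773,141.8770) → (73.5773,104.5575) → (33.5511,104.5575) → (33.5511,141.8770). Closed: final G1 returns to the first vertex.

**Shape 2** — `<circle>` circle, stroke `#000000` → cut (S813, F936). Machine vertices: (98.7262,167.8040) → (94.6444,180.3666) → (83.9580,188.1306) → (70.7490,188.1306) → (60.0626,180.3666) → (55.9808,167.8040) → (60.0626,155.2414) → (70.7490,147.4774) → (83.9580,147.4774) → (94.6444,155.2414) → (98.7262,167.8040). Closed: final G1 returns to the first vertex.

**Shape 3** — `<path>` regular polygon, stroke `#000000` → cut (S813, F936). Machine vertices: (42.9489,31.2723) → (12.8661,50.6306) → (14.5894,86.3621) → (46.3955,102.7355) → (76.4783,83.3772) → (74.7550,47.6457) → (42.9489,31.2723). Closed: final G1 returns to the first vertex.

**Shape 4** — `<path>` rectangle, stroke `#ff0000` → score (S411, F2108). Machine vertices: (57.0327,176.1746) → (100.0693,176.1746) → (100.0693,168.7273) → (57.0327,168.7273) → (57.0327,176.1746). Closed: final G1 returns to the first vertex.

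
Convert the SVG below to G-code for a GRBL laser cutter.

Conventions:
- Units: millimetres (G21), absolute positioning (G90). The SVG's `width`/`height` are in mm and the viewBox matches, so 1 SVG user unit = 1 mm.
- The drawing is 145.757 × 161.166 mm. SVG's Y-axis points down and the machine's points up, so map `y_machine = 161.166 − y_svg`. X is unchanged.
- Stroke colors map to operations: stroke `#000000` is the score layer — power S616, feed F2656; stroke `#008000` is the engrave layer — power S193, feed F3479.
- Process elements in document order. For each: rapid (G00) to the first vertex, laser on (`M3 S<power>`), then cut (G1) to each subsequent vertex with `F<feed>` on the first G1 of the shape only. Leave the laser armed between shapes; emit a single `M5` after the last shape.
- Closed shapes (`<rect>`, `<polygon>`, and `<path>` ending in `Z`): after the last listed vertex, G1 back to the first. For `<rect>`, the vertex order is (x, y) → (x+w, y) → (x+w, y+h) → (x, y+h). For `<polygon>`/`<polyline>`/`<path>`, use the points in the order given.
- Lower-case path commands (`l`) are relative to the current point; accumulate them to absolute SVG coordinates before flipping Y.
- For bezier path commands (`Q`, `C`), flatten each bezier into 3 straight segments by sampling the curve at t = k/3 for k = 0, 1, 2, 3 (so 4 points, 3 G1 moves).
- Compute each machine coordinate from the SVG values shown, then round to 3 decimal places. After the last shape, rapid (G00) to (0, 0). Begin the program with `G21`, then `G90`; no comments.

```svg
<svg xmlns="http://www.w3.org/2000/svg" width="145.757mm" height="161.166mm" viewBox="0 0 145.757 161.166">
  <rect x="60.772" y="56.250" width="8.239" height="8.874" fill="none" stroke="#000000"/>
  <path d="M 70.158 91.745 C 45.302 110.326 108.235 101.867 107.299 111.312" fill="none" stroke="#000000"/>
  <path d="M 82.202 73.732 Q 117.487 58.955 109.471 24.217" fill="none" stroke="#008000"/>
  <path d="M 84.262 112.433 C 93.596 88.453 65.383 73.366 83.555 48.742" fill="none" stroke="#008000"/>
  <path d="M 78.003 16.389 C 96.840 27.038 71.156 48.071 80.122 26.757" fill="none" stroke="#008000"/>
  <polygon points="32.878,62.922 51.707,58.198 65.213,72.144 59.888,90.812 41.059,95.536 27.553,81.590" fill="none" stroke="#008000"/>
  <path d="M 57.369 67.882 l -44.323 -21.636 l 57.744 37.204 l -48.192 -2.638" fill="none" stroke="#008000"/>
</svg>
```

viewBox `0 0 145.757 161.166` with mm width/height → 1 unit = 1 mm. Flip: y_m = 161.166 − y_svg.

**Shape 1** — `<rect>` rectangle, stroke `#000000` → score (S616, F2656). Machine vertices: (60.772,104.916) → (69.011,104.916) → (69.011,96.042) → (60.772,96.042) → (60.772,104.916). Closed: final G1 returns to the first vertex.

**Shape 2** — `<path>` cubic bezier, stroke `#000000` → score (S616, F2656). Control points (SVG): P0=(70.158,91.745), P1=(45.302,110.326), P2=(108.235,101.867), P3=(107.299,111.312); sampled at t=k/3. Machine vertices: (70.158,69.421) → (68.948,58.189) → (92.562,54.996) → (107.299,49.854). Open path.

**Shape 3** — `<path>` quadratic bezier, stroke `#008000` → engrave (S193, F3479). Control points (SVG): P0=(82.202,73.732), P1=(117.487,58.955), P2=(109.471,24.217); sampled at t=k/3. Machine vertices: (82.202,87.434) → (100.914,99.503) → (110.004,116.008) → (109.471,136.949). Open path.

**Shape 4** — `<path>` cubic bezier, stroke `#008000` → engrave (S193, F3479). Control points (SVG): P0=(84.262,112.433), P1=(93.596,88.453), P2=(65.383,73.366), P3=(83.555,48.742); sampled at t=k/3. Machine vertices: (84.262,48.733) → (84.189,70.431) → (77.736,90.296) → (83.555,112.424). Open path.

**Shape 5** — `<path>` cubic bezier, stroke `#008000` → engrave (S193, F3479). Control points (SVG): P0=(78.003,16.389), P1=(96.840,27.038), P2=(71.156,48.071), P3=(80.122,26.757); sampled at t=k/3. Machine vertices: (78.003,144.777) → (84.932,132.620) → (79.774,125.258) → (80.122,134.409). Open path.

**Shape 6** — `<polygon>` regular polygon, stroke `#008000` → engrave (S193, F3479). Machine vertices: (32.878,98.244) → (51.707,102.968) → (65.213,89.022) → (59.888,70.354) → (41.059,65.630) → (27.553,79.576) → (32.878,98.244). Closed: final G1 returns to the first vertex.

**Shape 7** — `<path>` open polyline, stroke `#008000` → engrave (S193, F3479). Machine vertices: (57.369,93.284) → (13.046,114.920) → (70.790,77.716) → (22.598,80.354). Open path.

G21
G90
G00 X60.772 Y104.916
M3 S616
G1 X69.011 Y104.916 F2656
G1 X69.011 Y96.042
G1 X60.772 Y96.042
G1 X60.772 Y104.916
G00 X70.158 Y69.421
M3 S616
G1 X68.948 Y58.189 F2656
G1 X92.562 Y54.996
G1 X107.299 Y49.854
G00 X82.202 Y87.434
M3 S193
G1 X100.914 Y99.503 F3479
G1 X110.004 Y116.008
G1 X109.471 Y136.949
G00 X84.262 Y48.733
M3 S193
G1 X84.189 Y70.431 F3479
G1 X77.736 Y90.296
G1 X83.555 Y112.424
G00 X78.003 Y144.777
M3 S193
G1 X84.932 Y132.620 F3479
G1 X79.774 Y125.258
G1 X80.122 Y134.409
G00 X32.878 Y98.244
M3 S193
G1 X51.707 Y102.968 F3479
G1 X65.213 Y89.022
G1 X59.888 Y70.354
G1 X41.059 Y65.630
G1 X27.553 Y79.576
G1 X32.878 Y98.244
G00 X57.369 Y93.284
M3 S193
G1 X13.046 Y114.920 F3479
G1 X70.790 Y77.716
G1 X22.598 Y80.354
M5
G00 X0.000 Y0.000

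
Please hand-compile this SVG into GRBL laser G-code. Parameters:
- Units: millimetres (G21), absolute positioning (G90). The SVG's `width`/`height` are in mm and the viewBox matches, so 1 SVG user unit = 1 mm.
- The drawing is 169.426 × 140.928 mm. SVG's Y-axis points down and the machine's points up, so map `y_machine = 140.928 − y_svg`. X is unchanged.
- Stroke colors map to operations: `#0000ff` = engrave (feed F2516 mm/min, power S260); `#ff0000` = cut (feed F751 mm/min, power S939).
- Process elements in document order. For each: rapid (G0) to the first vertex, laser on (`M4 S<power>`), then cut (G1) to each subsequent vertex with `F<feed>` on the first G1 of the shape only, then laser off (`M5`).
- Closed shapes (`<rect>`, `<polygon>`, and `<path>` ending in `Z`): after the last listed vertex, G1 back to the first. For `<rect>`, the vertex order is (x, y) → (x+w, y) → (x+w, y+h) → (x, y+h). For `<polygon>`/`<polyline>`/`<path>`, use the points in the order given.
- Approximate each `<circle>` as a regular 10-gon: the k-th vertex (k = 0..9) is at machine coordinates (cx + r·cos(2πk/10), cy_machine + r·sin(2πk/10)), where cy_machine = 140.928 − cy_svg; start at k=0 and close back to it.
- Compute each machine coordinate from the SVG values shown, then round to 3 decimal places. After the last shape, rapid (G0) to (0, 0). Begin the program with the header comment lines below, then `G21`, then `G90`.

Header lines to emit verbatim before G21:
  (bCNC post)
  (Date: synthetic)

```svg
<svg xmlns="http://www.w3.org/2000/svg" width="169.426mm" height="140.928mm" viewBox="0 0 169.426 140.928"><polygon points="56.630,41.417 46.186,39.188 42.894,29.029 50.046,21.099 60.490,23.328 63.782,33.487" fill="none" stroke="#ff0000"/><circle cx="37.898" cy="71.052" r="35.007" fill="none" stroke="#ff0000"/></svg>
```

1 u = 1 mm; y_m = 140.928 − y.

[1] `<polygon>` regular polygon, #ff0000→cut S939 F751: (56.630,99.511) → (46.186,101.740) → (42.894,111.899) → (50.046,119.829) → (60.490,117.600) → (63.782,107.441) → (56.630,99.511) (closed)

[2] `<circle>` circle, #ff0000→cut S939 F751: (72.905,69.876) → (66.219,90.453) → (48.716,103.170) → (27.080,103.170) → (9.577,90.453) → (2.891,69.876) → (9.577,49.299) → (27.080,36.582) → (48.716,36.582) → (66.219,49.299) → (72.905,69.876) (closed)

(bCNC post)
(Date: synthetic)
G21
G90
G0 X56.630 Y99.511
M4 S939
G1 X46.186 Y101.740 F751
G1 X42.894 Y111.899
G1 X50.046 Y119.829
G1 X60.490 Y117.600
G1 X63.782 Y107.441
G1 X56.630 Y99.511
M5
G0 X72.905 Y69.876
M4 S939
G1 X66.219 Y90.453 F751
G1 X48.716 Y103.170
G1 X27.080 Y103.170
G1 X9.577 Y90.453
G1 X2.891 Y69.876
G1 X9.577 Y49.299
G1 X27.080 Y36.582
G1 X48.716 Y36.582
G1 X66.219 Y49.299
G1 X72.905 Y69.876
M5
G0 X0.000 Y0.000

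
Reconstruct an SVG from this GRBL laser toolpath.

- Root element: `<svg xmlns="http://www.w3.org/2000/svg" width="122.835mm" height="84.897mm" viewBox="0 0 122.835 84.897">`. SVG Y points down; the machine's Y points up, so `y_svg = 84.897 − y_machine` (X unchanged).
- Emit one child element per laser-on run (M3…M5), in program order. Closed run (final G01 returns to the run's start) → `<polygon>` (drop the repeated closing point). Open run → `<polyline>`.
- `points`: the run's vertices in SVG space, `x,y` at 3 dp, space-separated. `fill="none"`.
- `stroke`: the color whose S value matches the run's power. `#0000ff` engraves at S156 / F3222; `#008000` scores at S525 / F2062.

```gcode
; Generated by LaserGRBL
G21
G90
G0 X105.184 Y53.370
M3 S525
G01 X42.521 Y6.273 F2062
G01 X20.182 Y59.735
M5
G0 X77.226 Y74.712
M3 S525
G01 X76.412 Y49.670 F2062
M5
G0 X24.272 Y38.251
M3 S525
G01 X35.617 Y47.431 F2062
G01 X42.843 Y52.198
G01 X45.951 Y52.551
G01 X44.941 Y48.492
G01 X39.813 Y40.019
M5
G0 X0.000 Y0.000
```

Machine Y-up, SVG Y-down with viewBox height 84.897, so y_svg = 84.897 − y_machine; X carries over. Every run uses S525, so all elements get stroke `#008000` (score).

Run 1: The run is open, so emit a `<polyline>` with points (Y-flipped): 105.184,31.527 42.521,78.624 20.182,25.162.

Run 2: The run is open, so emit a `<polyline>` with points (Y-flipped): 77.226,10.185 76.412,35.227.

Run 3: The run is open, so emit a `<polyline>` with points (Y-flipped): 24.272,46.646 35.617,37.466 42.843,32.699 45.951,32.346 44.941,36.405 39.813,44.878.

<svg xmlns="http://www.w3.org/2000/svg" width="122.835mm" height="84.897mm" viewBox="0 0 122.835 84.897">
  <polyline points="105.184,31.527 42.521,78.624 20.182,25.162" fill="none" stroke="#008000"/>
  <polyline points="77.226,10.185 76.412,35.227" fill="none" stroke="#008000"/>
  <polyline points="24.272,46.646 35.617,37.466 42.843,32.699 45.951,32.346 44.941,36.405 39.813,44.878" fill="none" stroke="#008000"/>
</svg>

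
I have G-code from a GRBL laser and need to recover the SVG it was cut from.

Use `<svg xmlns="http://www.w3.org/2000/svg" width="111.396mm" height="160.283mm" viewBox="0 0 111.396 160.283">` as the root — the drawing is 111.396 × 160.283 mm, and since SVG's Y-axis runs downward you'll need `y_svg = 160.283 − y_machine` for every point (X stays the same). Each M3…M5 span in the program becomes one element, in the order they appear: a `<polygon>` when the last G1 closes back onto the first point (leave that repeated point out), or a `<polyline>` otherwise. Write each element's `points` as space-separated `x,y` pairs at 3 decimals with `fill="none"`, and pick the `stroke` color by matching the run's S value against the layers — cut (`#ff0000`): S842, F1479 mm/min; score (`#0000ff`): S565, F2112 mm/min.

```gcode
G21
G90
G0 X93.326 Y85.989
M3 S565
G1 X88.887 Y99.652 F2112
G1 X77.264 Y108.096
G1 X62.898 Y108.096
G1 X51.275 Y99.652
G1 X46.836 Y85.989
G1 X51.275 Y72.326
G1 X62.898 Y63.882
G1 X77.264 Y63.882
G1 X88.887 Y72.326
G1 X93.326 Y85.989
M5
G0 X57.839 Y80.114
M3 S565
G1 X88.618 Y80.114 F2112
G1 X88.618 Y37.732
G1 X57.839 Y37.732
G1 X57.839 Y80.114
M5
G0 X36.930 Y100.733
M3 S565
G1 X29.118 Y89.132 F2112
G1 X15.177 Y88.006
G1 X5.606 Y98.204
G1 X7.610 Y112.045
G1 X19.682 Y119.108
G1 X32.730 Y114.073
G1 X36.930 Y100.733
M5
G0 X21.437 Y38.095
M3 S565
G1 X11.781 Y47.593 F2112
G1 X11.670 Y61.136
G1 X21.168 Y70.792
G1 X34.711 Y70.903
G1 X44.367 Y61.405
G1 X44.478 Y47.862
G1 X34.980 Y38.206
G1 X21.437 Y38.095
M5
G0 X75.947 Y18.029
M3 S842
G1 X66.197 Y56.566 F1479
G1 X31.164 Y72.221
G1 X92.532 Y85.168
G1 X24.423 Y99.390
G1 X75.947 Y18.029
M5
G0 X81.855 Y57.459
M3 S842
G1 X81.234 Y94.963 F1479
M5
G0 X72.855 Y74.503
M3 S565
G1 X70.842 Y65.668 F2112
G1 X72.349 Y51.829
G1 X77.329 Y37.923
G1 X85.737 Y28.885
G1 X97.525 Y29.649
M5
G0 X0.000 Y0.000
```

y_svg = 160.283 − y_m.

[1] S565→`#0000ff` (score); closed run; points: 93.326,74.294 88.887,60.631 77.264,52.187 62.898,52.187 51.275,60.631 46.836,74.294 51.275,87.957 62.898,96.401 77.264,96.401 88.887,87.957

[2] S565→`#0000ff` (score); closed run; points: 57.839,80.169 88.618,80.169 88.618,122.551 57.839,122.551

[3] S565→`#0000ff` (score); closed run; points: 36.930,59.550 29.118,71.151 15.177,72.277 5.606,62.079 7.610,48.238 19.682,41.175 32.730,46.210

[4] S565→`#0000ff` (score); closed run; points: 21.437,122.188 11.781,112.690 11.670,99.147 21.168,89.491 34.711,89.380 44.367,98.878 44.478,112.421 34.980,122.077

[5] S842→`#ff0000` (cut); closed run; points: 75.947,142.254 66.197,103.717 31.164,88.062 92.532,75.115 24.423,60.893

[6] S842→`#ff0000` (cut); open run; points: 81.855,102.824 81.234,65.320

[7] S565→`#0000ff` (score); open run; points: 72.855,85.780 70.842,94.615 72.349,108.454 77.329,122.360 85.737,131.398 97.525,130.634

<svg xmlns="http://www.w3.org/2000/svg" width="111.396mm" height="160.283mm" viewBox="0 0 111.396 160.283">
  <polygon points="93.326,74.294 88.887,60.631 77.264,52.187 62.898,52.187 51.275,60.631 46.836,74.294 51.275,87.957 62.898,96.401 77.264,96.401 88.887,87.957" fill="none" stroke="#0000ff"/>
  <polygon points="57.839,80.169 88.618,80.169 88.618,122.551 57.839,122.551" fill="none" stroke="#0000ff"/>
  <polygon points="36.930,59.550 29.118,71.151 15.177,72.277 5.606,62.079 7.610,48.238 19.682,41.175 32.730,46.210" fill="none" stroke="#0000ff"/>
  <polygon points="21.437,122.188 11.781,112.690 11.670,99.147 21.168,89.491 34.711,89.380 44.367,98.878 44.478,112.421 34.980,122.077" fill="none" stroke="#0000ff"/>
  <polygon points="75.947,142.254 66.197,103.717 31.164,88.062 92.532,75.115 24.423,60.893" fill="none" stroke="#ff0000"/>
  <polyline points="81.855,102.824 81.234,65.320" fill="none" stroke="#ff0000"/>
  <polyline points="72.855,85.780 70.842,94.615 72.349,108.454 77.329,122.360 85.737,131.398 97.525,130.634" fill="none" stroke="#0000ff"/>
</svg>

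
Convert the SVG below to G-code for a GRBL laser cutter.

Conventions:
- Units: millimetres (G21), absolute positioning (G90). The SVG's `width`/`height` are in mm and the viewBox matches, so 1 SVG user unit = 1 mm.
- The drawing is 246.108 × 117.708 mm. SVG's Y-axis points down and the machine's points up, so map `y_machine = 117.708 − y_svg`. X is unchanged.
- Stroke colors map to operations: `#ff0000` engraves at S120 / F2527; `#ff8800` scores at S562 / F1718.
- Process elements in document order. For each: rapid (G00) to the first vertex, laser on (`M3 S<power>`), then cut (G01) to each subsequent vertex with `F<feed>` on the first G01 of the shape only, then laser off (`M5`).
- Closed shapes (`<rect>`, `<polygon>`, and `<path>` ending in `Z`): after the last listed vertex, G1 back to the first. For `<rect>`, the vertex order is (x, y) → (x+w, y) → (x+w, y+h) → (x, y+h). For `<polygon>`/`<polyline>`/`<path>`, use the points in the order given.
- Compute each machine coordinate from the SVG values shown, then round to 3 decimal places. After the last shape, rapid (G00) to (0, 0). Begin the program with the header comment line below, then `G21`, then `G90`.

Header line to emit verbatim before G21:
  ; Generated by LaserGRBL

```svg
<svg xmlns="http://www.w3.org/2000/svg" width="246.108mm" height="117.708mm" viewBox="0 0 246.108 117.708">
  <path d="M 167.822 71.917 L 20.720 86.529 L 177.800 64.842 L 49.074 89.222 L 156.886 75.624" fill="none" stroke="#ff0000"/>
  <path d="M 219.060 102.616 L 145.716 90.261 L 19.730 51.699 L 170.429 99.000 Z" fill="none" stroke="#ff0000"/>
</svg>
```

1 u = 1 mm; y_m = 117.708 − y.

[1] `<path>` open polyline, #ff0000→engrave S120 F2527: (167.822,45.791) → (20.720,31.179) → (177.800,52.866) → (49.074,28.486) → (156.886,42.084)

[2] `<path>` closed polygon, #ff0000→engrave S120 F2527: (219.060,15.092) → (145.716,27.447) → (19.730,66.009) → (170.429,18.708) → (219.060,15.092) (closed)

; Generated by LaserGRBL
G21
G90
G00 X167.822 Y45.791
M3 S120
G01 X20.720 Y31.179 F2527
G01 X177.800 Y52.866
G01 X49.074 Y28.486
G01 X156.886 Y42.084
M5
G00 X219.060 Y15.092
M3 S120
G01 X145.716 Y27.447 F2527
G01 X19.730 Y66.009
G01 X170.429 Y18.708
G01 X219.060 Y15.092
M5
G00 X0.000 Y0.000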